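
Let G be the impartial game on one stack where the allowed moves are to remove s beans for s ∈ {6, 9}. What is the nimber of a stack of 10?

1

Build the Grundy sequence with g(k) = mex{g(k−s) : s ∈ {6, 9}, s ≤ k}:
g(0) = mex{} = 0
g(1) = mex{} = 0
g(2) = mex{} = 0
g(3) = mex{} = 0
g(4) = mex{} = 0
g(5) = mex{} = 0
g(6) = mex{0} = 1
g(7) = mex{0} = 1
g(8) = mex{0} = 1
g(9) = mex{0} = 1
g(10) = mex{0} = 1
So g(10) = 1.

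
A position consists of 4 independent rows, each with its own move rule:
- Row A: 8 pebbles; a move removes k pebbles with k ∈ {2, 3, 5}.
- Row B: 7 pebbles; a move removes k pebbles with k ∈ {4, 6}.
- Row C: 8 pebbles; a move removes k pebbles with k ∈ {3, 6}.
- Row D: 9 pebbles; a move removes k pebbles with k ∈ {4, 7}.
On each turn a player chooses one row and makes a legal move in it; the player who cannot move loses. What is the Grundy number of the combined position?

Build the Grundy sequence for row A with g(k) = mex{g(k−s) : s ∈ {2, 3, 5}, s ≤ k}:
g(0) = mex{} = 0
g(1) = mex{} = 0
g(2) = mex{0} = 1
g(3) = mex{0} = 1
g(4) = mex{0,1} = 2
g(5) = mex{0,1} = 2
g(6) = mex{0,1,2} = 3
g(7) = mex{1,2} = 0
g(8) = mex{1,2,3} = 0
So g(8) = 0.
For row B, compute g(0), g(1), … with moves {4, 6}:
g(0) = mex{} = 0
g(1) = mex{} = 0
g(2) = mex{} = 0
g(3) = mex{} = 0
g(4) = mex{0} = 1
g(5) = mex{0} = 1
g(6) = mex{0} = 1
g(7) = mex{0} = 1
So g(7) = 1.
Grundy values for row C (subtraction set {3, 6}):
k:     0  1  2  3  4  5  6  7  8
g(k):  0  0  0  1  1  1  2  2  2
So g(8) = 2.
For row D, compute g(0), g(1), … with moves {4, 7}:
g(0) = mex{} = 0
g(1) = mex{} = 0
g(2) = mex{} = 0
g(3) = mex{} = 0
g(4) = mex{0} = 1
g(5) = mex{0} = 1
g(6) = mex{0} = 1
g(7) = mex{0} = 1
g(8) = mex{0,1} = 2
g(9) = mex{0,1} = 2
So g(9) = 2.
By the Sprague-Grundy theorem, the Grundy value of a sum of independent games is the XOR of the component values.
Combined value = 0 ⊕ 1 ⊕ 2 ⊕ 2 = 1.

1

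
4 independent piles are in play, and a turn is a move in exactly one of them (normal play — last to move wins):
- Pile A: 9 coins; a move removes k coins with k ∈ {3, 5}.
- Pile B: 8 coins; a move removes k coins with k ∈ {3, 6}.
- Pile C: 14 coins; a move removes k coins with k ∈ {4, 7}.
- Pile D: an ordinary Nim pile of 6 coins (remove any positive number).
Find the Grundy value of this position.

Build the Grundy sequence for pile A with g(k) = mex{g(k−s) : s ∈ {3, 5}, s ≤ k}:
k:     0  1  2  3  4  5  6  7  8  9
g(k):  0  0  0  1  1  1  2  2  0  0
So g(9) = 0.
For pile B, compute g(0), g(1), … with moves {3, 6}:
k:     0  1  2  3  4  5  6  7  8
g(k):  0  0  0  1  1  1  2  2  2
So g(8) = 2.
Build the Grundy sequence for pile C with g(k) = mex{g(k−s) : s ∈ {4, 7}, s ≤ k}:
k:     0  1  2  3  4  5  6  7  8  9 10 11 12 13 14
g(k):  0  0  0  0  1  1  1  1  2  2  2  0  0  0  0
So g(14) = 0.
Pile D is a plain Nim pile of size 6, so its Grundy value is 6.
The value of a disjunctive sum is the nim-sum of the parts.
Combined value = 0 XOR 2 XOR 0 XOR 6 = 4.

4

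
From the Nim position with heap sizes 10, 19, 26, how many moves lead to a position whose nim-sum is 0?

3

Compute the nim-sum pairwise:
10 ⊕ 19 = 25
25 ⊕ 26 = 3
The overall nim-sum is X = 3. A heap of size p has a winning move iff p XOR X < p (reduce it to p XOR X).
  10: 10 XOR 3 = 9 < 10 — winning move (to 9).
  19: 19 XOR 3 = 16 < 19 — winning move (to 16).
  26: 26 XOR 3 = 25 < 26 — winning move (to 25).
That gives 3 winning moves.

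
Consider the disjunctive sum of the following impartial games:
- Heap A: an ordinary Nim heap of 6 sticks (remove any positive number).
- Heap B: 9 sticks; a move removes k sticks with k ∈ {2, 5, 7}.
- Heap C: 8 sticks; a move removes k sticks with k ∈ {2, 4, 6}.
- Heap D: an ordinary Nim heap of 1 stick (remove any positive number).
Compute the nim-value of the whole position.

5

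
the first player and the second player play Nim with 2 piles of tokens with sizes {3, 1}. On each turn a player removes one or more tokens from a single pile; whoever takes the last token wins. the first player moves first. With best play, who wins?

the first player wins

Nim-sum: 3 XOR 1 = 2.
The nim-sum is 2 ≠ 0, so this is an N-position: the player to move can win; the first player has a winning move.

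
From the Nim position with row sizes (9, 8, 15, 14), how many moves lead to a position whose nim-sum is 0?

Compute the nim-sum pairwise:
9 ⊕ 8 = 1
1 ⊕ 15 = 14
14 ⊕ 14 = 0
The nim-sum is already 0, so every move leaves a nonzero nim-sum — there are no winning moves.

0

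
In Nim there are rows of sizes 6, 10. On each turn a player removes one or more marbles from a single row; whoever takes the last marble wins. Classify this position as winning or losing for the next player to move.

Winning position

Nim-sum: 6 ⊕ 10 = 12.
The nim-sum is 12 ≠ 0, so this is an N-position: the player to move can win.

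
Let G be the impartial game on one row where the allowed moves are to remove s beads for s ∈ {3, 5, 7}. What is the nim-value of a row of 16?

Build the Grundy sequence with g(k) = mex{g(k−s) : s ∈ {3, 5, 7}, s ≤ k}:
k:     0  1  2  3  4  5  6  7  8  9 10 11 12 13 14 15 16
g(k):  0  0  0  1  1  1  2  2  2  3  0  0  0  1  1  1  2
So g(16) = 2.

2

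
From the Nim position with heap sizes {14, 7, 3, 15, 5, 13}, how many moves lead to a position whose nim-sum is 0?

3

Compute the nim-sum pairwise:
14 XOR 7 = 9
9 XOR 3 = 10
10 XOR 15 = 5
5 XOR 5 = 0
0 XOR 13 = 13
The overall nim-sum is X = 13. A heap of size p has a winning move iff p XOR X < p (reduce it to p XOR X).
  14: 14 XOR 13 = 3 < 14 — winning move (to 3).
  7: 7 XOR 13 = 10 ≥ 7 — no move.
  3: 3 XOR 13 = 14 ≥ 3 — no move.
  15: 15 XOR 13 = 2 < 15 — winning move (to 2).
  5: 5 XOR 13 = 8 ≥ 5 — no move.
  13: 13 XOR 13 = 0 < 13 — winning move (to 0).
That gives 3 winning moves.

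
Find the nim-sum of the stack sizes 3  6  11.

14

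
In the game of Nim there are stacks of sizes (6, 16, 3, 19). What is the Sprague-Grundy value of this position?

Compute the nim-sum pairwise:
6 ⊕ 16 = 22
22 ⊕ 3 = 21
21 ⊕ 19 = 6

6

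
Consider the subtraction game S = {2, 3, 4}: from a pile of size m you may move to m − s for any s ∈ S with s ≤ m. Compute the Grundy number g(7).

Build the Grundy sequence with g(k) = mex{g(k−s) : s ∈ {2, 3, 4}, s ≤ k}:
g(0) = mex{} = 0
g(1) = mex{} = 0
g(2) = mex{0} = 1
g(3) = mex{0} = 1
g(4) = mex{0,1} = 2
g(5) = mex{0,1} = 2
g(6) = mex{1,2} = 0
g(7) = mex{1,2} = 0
So g(7) = 0.

0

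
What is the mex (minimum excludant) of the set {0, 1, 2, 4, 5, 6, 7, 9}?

3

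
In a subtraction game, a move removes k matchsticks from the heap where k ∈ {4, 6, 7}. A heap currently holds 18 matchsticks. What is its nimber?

1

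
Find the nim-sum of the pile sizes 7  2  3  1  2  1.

4

Write each in binary and XOR column by column:
  111  (7)
  010  (2)
  011  (3)
  001  (1)
  010  (2)
  001  (1)
  ---
  100  (4)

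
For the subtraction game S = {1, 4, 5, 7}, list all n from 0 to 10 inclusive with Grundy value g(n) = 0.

0, 2, 8, 10

Grundy values for subtraction set {1, 4, 5, 7}:
k:     0  1  2  3  4  5  6  7  8  9 10
g(k):  0  1  0  1  2  3  2  3  0  1  0
The P-positions (g = 0) in 0..10 are 0, 2, 8, 10.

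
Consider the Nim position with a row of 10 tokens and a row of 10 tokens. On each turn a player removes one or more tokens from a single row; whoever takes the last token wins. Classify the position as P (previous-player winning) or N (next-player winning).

P-position

Nim-sum: 10 XOR 10 = 0.
The nim-sum is 0, so this is a P-position: the player to move is in a losing position under optimal play.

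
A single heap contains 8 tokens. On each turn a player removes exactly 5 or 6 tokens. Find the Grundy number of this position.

Compute g(0), g(1), … for moves {5, 6}:
g(0) = mex{} = 0
g(1) = mex{} = 0
g(2) = mex{} = 0
g(3) = mex{} = 0
g(4) = mex{} = 0
g(5) = mex{0} = 1
g(6) = mex{0} = 1
g(7) = mex{0} = 1
g(8) = mex{0} = 1
So g(8) = 1.

1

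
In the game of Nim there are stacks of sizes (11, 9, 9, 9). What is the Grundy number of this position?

2

Nim-sum: 11 ^ 9 ^ 9 ^ 9 = 2.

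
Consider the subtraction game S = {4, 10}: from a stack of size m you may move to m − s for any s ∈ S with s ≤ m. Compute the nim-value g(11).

2

Grundy values for subtraction set {4, 10}:
g(0) = mex{} = 0
g(1) = mex{} = 0
g(2) = mex{} = 0
g(3) = mex{} = 0
g(4) = mex{0} = 1
g(5) = mex{0} = 1
g(6) = mex{0} = 1
g(7) = mex{0} = 1
g(8) = mex{1} = 0
g(9) = mex{1} = 0
g(10) = mex{0,1} = 2
g(11) = mex{0,1} = 2
So g(11) = 2.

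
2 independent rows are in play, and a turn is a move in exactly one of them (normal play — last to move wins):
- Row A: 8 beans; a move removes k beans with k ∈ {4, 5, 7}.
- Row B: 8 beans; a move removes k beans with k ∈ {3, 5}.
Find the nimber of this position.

2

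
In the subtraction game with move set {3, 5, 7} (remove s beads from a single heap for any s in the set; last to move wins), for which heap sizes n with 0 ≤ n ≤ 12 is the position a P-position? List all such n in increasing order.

Build the Grundy sequence with g(k) = mex{g(k−s) : s ∈ {3, 5, 7}, s ≤ k}:
g(0) = mex{} = 0
g(1) = mex{} = 0
g(2) = mex{} = 0
g(3) = mex{0} = 1
g(4) = mex{0} = 1
g(5) = mex{0} = 1
g(6) = mex{0,1} = 2
g(7) = mex{0,1} = 2
g(8) = mex{0,1} = 2
g(9) = mex{0,1,2} = 3
g(10) = mex{1,2} = 0
g(11) = mex{1,2} = 0
g(12) = mex{1,2,3} = 0
The P-positions (g = 0) in 0..12 are 0, 1, 2, 10, 11, 12.

0, 1, 2, 10, 11, 12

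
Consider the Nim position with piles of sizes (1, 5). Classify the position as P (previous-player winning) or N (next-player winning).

N-position

Write each in binary and XOR column by column:
  001  (1)
  101  (5)
  ---
  100  (4)
The nim-sum is 4 ≠ 0, so this is an N-position: the player to move can win.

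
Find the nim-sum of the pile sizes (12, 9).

Compute the nim-sum pairwise:
12 ⊕ 9 = 5

5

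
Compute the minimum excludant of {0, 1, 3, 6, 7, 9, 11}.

2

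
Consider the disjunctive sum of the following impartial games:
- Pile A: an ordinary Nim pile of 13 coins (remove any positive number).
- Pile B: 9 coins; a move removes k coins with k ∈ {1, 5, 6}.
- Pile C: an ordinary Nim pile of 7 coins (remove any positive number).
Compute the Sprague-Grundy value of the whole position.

9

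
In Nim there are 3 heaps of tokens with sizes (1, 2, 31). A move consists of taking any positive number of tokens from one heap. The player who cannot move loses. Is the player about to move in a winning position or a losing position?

Winning position

Compute the nim-sum pairwise:
1 ^ 2 = 3
3 ^ 31 = 28
The nim-sum is 28 ≠ 0, so this is an N-position: the player to move can win.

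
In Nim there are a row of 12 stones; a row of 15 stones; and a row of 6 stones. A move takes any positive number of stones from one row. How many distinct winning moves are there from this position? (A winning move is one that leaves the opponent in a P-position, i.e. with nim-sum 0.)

3

Write each in binary and XOR column by column:
  1100  (12)
  1111  (15)
  0110  (6)
  ----
  0101  (5)
The overall nim-sum is X = 5. A row of size p has a winning move iff p XOR X < p (reduce it to p XOR X).
  12: 12 XOR 5 = 9 < 12 — winning move (to 9).
  15: 15 XOR 5 = 10 < 15 — winning move (to 10).
  6: 6 XOR 5 = 3 < 6 — winning move (to 3).
That gives 3 winning moves.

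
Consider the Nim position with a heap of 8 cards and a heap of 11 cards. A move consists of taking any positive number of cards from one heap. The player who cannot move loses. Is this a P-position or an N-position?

N-position

Compute the nim-sum pairwise:
8 XOR 11 = 3
The nim-sum is 3 ≠ 0, so this is an N-position: the player to move can win.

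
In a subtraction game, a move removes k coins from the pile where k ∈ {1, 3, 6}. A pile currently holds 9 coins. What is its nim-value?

0

Compute g(0), g(1), … for moves {1, 3, 6}:
g(0) = mex{} = 0
g(1) = mex{0} = 1
g(2) = mex{1} = 0
g(3) = mex{0} = 1
g(4) = mex{1} = 0
g(5) = mex{0} = 1
g(6) = mex{0,1} = 2
g(7) = mex{0,1,2} = 3
g(8) = mex{0,1,3} = 2
g(9) = mex{1,2} = 0
So g(9) = 0.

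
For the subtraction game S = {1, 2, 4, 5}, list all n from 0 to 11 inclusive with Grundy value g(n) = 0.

Build the Grundy sequence with g(k) = mex{g(k−s) : s ∈ {1, 2, 4, 5}, s ≤ k}:
g(0) = mex{} = 0
g(1) = mex{0} = 1
g(2) = mex{0,1} = 2
g(3) = mex{1,2} = 0
g(4) = mex{0,2} = 1
g(5) = mex{0,1} = 2
g(6) = mex{1,2} = 0
g(7) = mex{0,2} = 1
g(8) = mex{0,1} = 2
g(9) = mex{1,2} = 0
g(10) = mex{0,2} = 1
g(11) = mex{0,1} = 2
The P-positions (g = 0) in 0..11 are 0, 3, 6, 9.

0, 3, 6, 9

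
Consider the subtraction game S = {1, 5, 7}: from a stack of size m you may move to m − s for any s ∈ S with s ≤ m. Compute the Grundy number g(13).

1

Build the Grundy sequence with g(k) = mex{g(k−s) : s ∈ {1, 5, 7}, s ≤ k}:
k:     0  1  2  3  4  5  6  7  8  9 10 11 12 13
g(k):  0  1  0  1  0  1  0  1  0  1  0  1  0  1
So g(13) = 1.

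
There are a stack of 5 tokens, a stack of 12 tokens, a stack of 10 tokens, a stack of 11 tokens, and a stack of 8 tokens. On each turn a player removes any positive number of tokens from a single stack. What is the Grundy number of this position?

0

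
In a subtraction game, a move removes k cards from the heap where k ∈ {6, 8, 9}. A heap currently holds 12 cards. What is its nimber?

Build the Grundy sequence with g(k) = mex{g(k−s) : s ∈ {6, 8, 9}, s ≤ k}:
k:     0  1  2  3  4  5  6  7  8  9 10 11 12
g(k):  0  0  0  0  0  0  1  1  1  1  1  1  2
So g(12) = 2.

2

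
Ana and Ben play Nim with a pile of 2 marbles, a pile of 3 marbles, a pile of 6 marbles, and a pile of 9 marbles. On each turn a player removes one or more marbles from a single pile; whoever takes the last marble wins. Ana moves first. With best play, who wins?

Ana wins

Compute the nim-sum pairwise:
2 XOR 3 = 1
1 XOR 6 = 7
7 XOR 9 = 14
The nim-sum is 14 ≠ 0, so this is an N-position: the player to move can win; Ana has a winning move.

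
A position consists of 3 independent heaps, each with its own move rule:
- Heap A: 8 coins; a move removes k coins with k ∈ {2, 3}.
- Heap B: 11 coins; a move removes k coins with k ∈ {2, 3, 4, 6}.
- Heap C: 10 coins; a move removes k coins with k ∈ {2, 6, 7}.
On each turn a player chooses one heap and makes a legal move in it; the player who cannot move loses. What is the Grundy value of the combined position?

Build the Grundy sequence for heap A with g(k) = mex{g(k−s) : s ∈ {2, 3}, s ≤ k}:
g(0) = mex{} = 0
g(1) = mex{} = 0
g(2) = mex{0} = 1
g(3) = mex{0} = 1
g(4) = mex{0,1} = 2
g(5) = mex{1} = 0
g(6) = mex{1,2} = 0
g(7) = mex{0,2} = 1
g(8) = mex{0} = 1
So g(8) = 1.
Grundy values for heap B (subtraction set {2, 3, 4, 6}):
k:     0  1  2  3  4  5  6  7  8  9 10 11
g(k):  0  0  1  1  2  2  3  3  0  0  1  1
So g(11) = 1.
Grundy values for heap C (subtraction set {2, 6, 7}):
k:     0  1  2  3  4  5  6  7  8  9 10
g(k):  0  0  1  1  0  0  1  1  2  0  3
So g(10) = 3.
By the Sprague-Grundy theorem, the Grundy value of a sum of independent games is the XOR of the component values.
Combined value = 1 ⊕ 1 ⊕ 3 = 3.

3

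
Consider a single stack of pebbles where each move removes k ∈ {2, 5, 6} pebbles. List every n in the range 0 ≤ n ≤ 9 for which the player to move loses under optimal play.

Compute g(0), g(1), … for moves {2, 5, 6}:
k:     0  1  2  3  4  5  6  7  8  9
g(k):  0  0  1  1  0  2  1  3  0  2
The P-positions (g = 0) in 0..9 are 0, 1, 4, 8.

0, 1, 4, 8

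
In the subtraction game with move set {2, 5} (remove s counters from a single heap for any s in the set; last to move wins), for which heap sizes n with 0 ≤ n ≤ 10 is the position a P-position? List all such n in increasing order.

0, 1, 4, 7, 8

Compute g(0), g(1), … for moves {2, 5}:
k:     0  1  2  3  4  5  6  7  8  9 10
g(k):  0  0  1  1  0  2  1  0  0  1  1
The P-positions (g = 0) in 0..10 are 0, 1, 4, 7, 8.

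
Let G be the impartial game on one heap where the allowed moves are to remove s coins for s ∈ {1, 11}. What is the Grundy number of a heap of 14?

0

Grundy values for subtraction set {1, 11}:
k:     0  1  2  3  4  5  6  7  8  9 10 11 12 13 14
g(k):  0  1  0  1  0  1  0  1  0  1  0  1  0  1  0
So g(14) = 0.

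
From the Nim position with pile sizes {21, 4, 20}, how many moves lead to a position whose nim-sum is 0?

Bitwise XOR of the heap sizes:
  10101  (21)
  00100  (4)
  10100  (20)
  -----
  00101  (5)
The overall nim-sum is X = 5. A pile of size p has a winning move iff p XOR X < p (reduce it to p XOR X).
  21: 21 XOR 5 = 16 < 21 — winning move (to 16).
  4: 4 XOR 5 = 1 < 4 — winning move (to 1).
  20: 20 XOR 5 = 17 < 20 — winning move (to 17).
That gives 3 winning moves.

3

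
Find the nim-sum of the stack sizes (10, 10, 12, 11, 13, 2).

Nim-sum: 10 ^ 10 ^ 12 ^ 11 ^ 13 ^ 2 = 8.

8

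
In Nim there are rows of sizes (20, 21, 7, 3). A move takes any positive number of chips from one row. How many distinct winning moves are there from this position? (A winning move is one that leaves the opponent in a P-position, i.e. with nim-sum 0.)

3

Bitwise XOR of the heap sizes:
  10100  (20)
  10101  (21)
  00111  (7)
  00011  (3)
  -----
  00101  (5)
The overall nim-sum is X = 5. A row of size p has a winning move iff p XOR X < p (reduce it to p XOR X).
  20: 20 XOR 5 = 17 < 20 — winning move (to 17).
  21: 21 XOR 5 = 16 < 21 — winning move (to 16).
  7: 7 XOR 5 = 2 < 7 — winning move (to 2).
  3: 3 XOR 5 = 6 ≥ 3 — no move.
That gives 3 winning moves.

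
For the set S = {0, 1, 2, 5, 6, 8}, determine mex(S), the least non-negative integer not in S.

3

The values 0, 1, 2 are all present; 3 is the first non-negative integer missing from the set.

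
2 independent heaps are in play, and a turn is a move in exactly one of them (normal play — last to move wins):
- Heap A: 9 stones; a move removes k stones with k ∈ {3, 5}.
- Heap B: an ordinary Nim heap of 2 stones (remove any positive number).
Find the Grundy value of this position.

For heap A, compute g(0), g(1), … with moves {3, 5}:
g(0) = mex{} = 0
g(1) = mex{} = 0
g(2) = mex{} = 0
g(3) = mex{0} = 1
g(4) = mex{0} = 1
g(5) = mex{0} = 1
g(6) = mex{0,1} = 2
g(7) = mex{0,1} = 2
g(8) = mex{1} = 0
g(9) = mex{1,2} = 0
So g(9) = 0.
Heap B is a plain Nim heap of size 2, so its Grundy value is 2.
The value of a disjunctive sum is the nim-sum of the parts.
Combined value = 0 ⊕ 2 = 2.

2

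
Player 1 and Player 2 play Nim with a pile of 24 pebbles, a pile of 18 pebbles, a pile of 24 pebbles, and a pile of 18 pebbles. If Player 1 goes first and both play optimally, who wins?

Player 2 wins

Nim-sum: 24 ⊕ 18 ⊕ 24 ⊕ 18 = 0.
The nim-sum is 0, so this is a P-position: the player to move is in a losing position under optimal play; Player 1 is about to move from it and so loses — Player 2 wins.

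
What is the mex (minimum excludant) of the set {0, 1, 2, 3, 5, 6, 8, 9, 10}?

4

The values 0, 1, 2, 3 are all present; 4 is the first non-negative integer missing from the set.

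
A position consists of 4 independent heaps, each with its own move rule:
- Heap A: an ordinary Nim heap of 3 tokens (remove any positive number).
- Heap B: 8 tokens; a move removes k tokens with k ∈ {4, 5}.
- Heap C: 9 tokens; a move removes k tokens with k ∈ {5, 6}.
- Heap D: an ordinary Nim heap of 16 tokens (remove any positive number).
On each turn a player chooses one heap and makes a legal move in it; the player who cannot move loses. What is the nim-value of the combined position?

Heap A is a plain Nim heap of size 3, so its Grundy value is 3.
For heap B, compute g(0), g(1), … with moves {4, 5}:
g(0) = mex{} = 0
g(1) = mex{} = 0
g(2) = mex{} = 0
g(3) = mex{} = 0
g(4) = mex{0} = 1
g(5) = mex{0} = 1
g(6) = mex{0} = 1
g(7) = mex{0} = 1
g(8) = mex{0,1} = 2
So g(8) = 2.
Build the Grundy sequence for heap C with g(k) = mex{g(k−s) : s ∈ {5, 6}, s ≤ k}:
g(0) = mex{} = 0
g(1) = mex{} = 0
g(2) = mex{} = 0
g(3) = mex{} = 0
g(4) = mex{} = 0
g(5) = mex{0} = 1
g(6) = mex{0} = 1
g(7) = mex{0} = 1
g(8) = mex{0} = 1
g(9) = mex{0} = 1
So g(9) = 1.
Heap D is a plain Nim heap of size 16, so its Grundy value is 16.
The value of a disjunctive sum is the nim-sum of the parts.
Combined value = 3 ⊕ 2 ⊕ 1 ⊕ 16 = 16.

16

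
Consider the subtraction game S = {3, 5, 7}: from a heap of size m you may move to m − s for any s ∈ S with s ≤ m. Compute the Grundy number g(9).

3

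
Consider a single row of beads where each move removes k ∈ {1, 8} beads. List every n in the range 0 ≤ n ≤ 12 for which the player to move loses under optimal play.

Build the Grundy sequence with g(k) = mex{g(k−s) : s ∈ {1, 8}, s ≤ k}:
g(0) = mex{} = 0
g(1) = mex{0} = 1
g(2) = mex{1} = 0
g(3) = mex{0} = 1
g(4) = mex{1} = 0
g(5) = mex{0} = 1
g(6) = mex{1} = 0
g(7) = mex{0} = 1
g(8) = mex{0,1} = 2
g(9) = mex{1,2} = 0
g(10) = mex{0} = 1
g(11) = mex{1} = 0
g(12) = mex{0} = 1
The P-positions (g = 0) in 0..12 are 0, 2, 4, 6, 9, 11.

0, 2, 4, 6, 9, 11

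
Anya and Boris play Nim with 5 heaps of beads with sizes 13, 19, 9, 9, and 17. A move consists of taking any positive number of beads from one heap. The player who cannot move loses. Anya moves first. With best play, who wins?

Anya wins

Compute the nim-sum pairwise:
13 ⊕ 19 = 30
30 ⊕ 9 = 23
23 ⊕ 9 = 30
30 ⊕ 17 = 15
The nim-sum is 15 ≠ 0, so this is an N-position: the player to move can win; Anya has a winning move.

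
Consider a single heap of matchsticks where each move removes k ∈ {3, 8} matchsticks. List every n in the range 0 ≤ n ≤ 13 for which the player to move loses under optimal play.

0, 1, 2, 6, 7, 11, 12, 13

Compute g(0), g(1), … for moves {3, 8}:
g(0) = mex{} = 0
g(1) = mex{} = 0
g(2) = mex{} = 0
g(3) = mex{0} = 1
g(4) = mex{0} = 1
g(5) = mex{0} = 1
g(6) = mex{1} = 0
g(7) = mex{1} = 0
g(8) = mex{0,1} = 2
g(9) = mex{0} = 1
g(10) = mex{0} = 1
g(11) = mex{1,2} = 0
g(12) = mex{1} = 0
g(13) = mex{1} = 0
The P-positions (g = 0) in 0..13 are 0, 1, 2, 6, 7, 11, 12, 13.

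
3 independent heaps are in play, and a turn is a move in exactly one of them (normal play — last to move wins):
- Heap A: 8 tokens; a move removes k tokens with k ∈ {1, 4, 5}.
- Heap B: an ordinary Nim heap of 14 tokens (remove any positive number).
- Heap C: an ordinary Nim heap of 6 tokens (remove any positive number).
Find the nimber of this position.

8

Grundy values for heap A (subtraction set {1, 4, 5}):
k:     0  1  2  3  4  5  6  7  8
g(k):  0  1  0  1  2  3  2  3  0
So g(8) = 0.
Heap B is a plain Nim heap of size 14, so its Grundy value is 14.
Heap C is a plain Nim heap of size 6, so its Grundy value is 6.
The value of a disjunctive sum is the nim-sum of the parts.
Combined value = 0 XOR 14 XOR 6 = 8.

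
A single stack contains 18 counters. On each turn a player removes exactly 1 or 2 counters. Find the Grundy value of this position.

Grundy values for subtraction set {1, 2}:
k:     0  1  2  3  4  5  6  7  8  9 10 11 12 13 14 15 16 17 18
g(k):  0  1  2  0  1  2  0  1  2  0  1  2  0  1  2  0  1  2  0
So g(18) = 0.

0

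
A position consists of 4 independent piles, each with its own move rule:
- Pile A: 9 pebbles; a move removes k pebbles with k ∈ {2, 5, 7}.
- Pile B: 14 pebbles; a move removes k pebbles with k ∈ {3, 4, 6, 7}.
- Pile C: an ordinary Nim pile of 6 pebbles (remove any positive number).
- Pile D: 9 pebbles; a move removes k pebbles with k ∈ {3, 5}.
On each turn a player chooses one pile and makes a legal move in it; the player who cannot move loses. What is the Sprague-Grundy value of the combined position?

Build the Grundy sequence for pile A with g(k) = mex{g(k−s) : s ∈ {2, 5, 7}, s ≤ k}:
g(0) = mex{} = 0
g(1) = mex{} = 0
g(2) = mex{0} = 1
g(3) = mex{0} = 1
g(4) = mex{1} = 0
g(5) = mex{0,1} = 2
g(6) = mex{0} = 1
g(7) = mex{0,1,2} = 3
g(8) = mex{0,1} = 2
g(9) = mex{0,1,3} = 2
So g(9) = 2.
Build the Grundy sequence for pile B with g(k) = mex{g(k−s) : s ∈ {3, 4, 6, 7}, s ≤ k}:
k:     0  1  2  3  4  5  6  7  8  9 10 11 12 13 14
g(k):  0  0  0  1  1  1  2  2  2  3  0  0  0  1  1
So g(14) = 1.
Pile C is a plain Nim pile of size 6, so its Grundy value is 6.
Grundy values for pile D (subtraction set {3, 5}):
k:     0  1  2  3  4  5  6  7  8  9
g(k):  0  0  0  1  1  1  2  2  0  0
So g(9) = 0.
The value of a disjunctive sum is the nim-sum of the parts.
Combined value = 2 XOR 1 XOR 6 XOR 0 = 5.

5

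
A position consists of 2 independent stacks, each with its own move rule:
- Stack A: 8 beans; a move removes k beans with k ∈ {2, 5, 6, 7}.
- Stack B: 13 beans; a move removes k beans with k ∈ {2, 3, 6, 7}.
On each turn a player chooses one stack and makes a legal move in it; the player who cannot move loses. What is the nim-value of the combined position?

0

Build the Grundy sequence for stack A with g(k) = mex{g(k−s) : s ∈ {2, 5, 6, 7}, s ≤ k}:
g(0) = mex{} = 0
g(1) = mex{} = 0
g(2) = mex{0} = 1
g(3) = mex{0} = 1
g(4) = mex{1} = 0
g(5) = mex{0,1} = 2
g(6) = mex{0} = 1
g(7) = mex{0,1,2} = 3
g(8) = mex{0,1} = 2
So g(8) = 2.
For stack B, compute g(0), g(1), … with moves {2, 3, 6, 7}:
g(0) = mex{} = 0
g(1) = mex{} = 0
g(2) = mex{0} = 1
g(3) = mex{0} = 1
g(4) = mex{0,1} = 2
g(5) = mex{1} = 0
g(6) = mex{0,1,2} = 3
g(7) = mex{0,2} = 1
g(8) = mex{0,1,3} = 2
g(9) = mex{1,3} = 0
g(10) = mex{1,2} = 0
g(11) = mex{0,2} = 1
g(12) = mex{0,3} = 1
g(13) = mex{0,1,3} = 2
So g(13) = 2.
The value of a disjunctive sum is the nim-sum of the parts.
Combined value = 2 XOR 2 = 0.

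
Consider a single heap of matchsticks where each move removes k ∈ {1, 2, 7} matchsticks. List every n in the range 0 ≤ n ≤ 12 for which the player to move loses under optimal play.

0, 3, 6, 9, 12

Grundy values for subtraction set {1, 2, 7}:
k:     0  1  2  3  4  5  6  7  8  9 10 11 12
g(k):  0  1  2  0  1  2  0  1  2  0  1  2  0
The P-positions (g = 0) in 0..12 are 0, 3, 6, 9, 12.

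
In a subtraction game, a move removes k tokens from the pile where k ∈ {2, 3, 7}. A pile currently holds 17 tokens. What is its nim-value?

1

Compute g(0), g(1), … for moves {2, 3, 7}:
k:     0  1  2  3  4  5  6  7  8  9 10 11 12 13 14 15 16 17
g(k):  0  0  1  1  2  0  0  1  1  2  0  0  1  1  2  0  0  1
So g(17) = 1.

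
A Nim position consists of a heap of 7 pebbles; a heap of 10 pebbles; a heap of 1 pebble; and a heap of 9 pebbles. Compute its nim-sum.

Compute the nim-sum pairwise:
7 ^ 10 = 13
13 ^ 1 = 12
12 ^ 9 = 5

5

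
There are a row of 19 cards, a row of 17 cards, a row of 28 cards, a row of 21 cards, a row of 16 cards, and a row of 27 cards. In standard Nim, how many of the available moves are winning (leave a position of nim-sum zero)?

0

In binary:
  10011  (19)
  10001  (17)
  11100  (28)
  10101  (21)
  10000  (16)
  11011  (27)
  -----
  00000  (0)
The nim-sum is already 0, so every move leaves a nonzero nim-sum — there are no winning moves.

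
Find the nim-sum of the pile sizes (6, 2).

4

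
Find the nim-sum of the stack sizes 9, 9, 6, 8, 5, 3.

8

Nim-sum: 9 XOR 9 XOR 6 XOR 8 XOR 5 XOR 3 = 8.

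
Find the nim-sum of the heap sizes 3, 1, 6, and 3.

7

Compute the nim-sum pairwise:
3 ⊕ 1 = 2
2 ⊕ 6 = 4
4 ⊕ 3 = 7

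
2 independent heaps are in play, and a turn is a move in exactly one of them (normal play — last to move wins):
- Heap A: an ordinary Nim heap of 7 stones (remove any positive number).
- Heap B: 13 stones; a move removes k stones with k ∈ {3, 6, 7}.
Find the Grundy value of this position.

Heap A is a plain Nim heap of size 7, so its Grundy value is 7.
Build the Grundy sequence for heap B with g(k) = mex{g(k−s) : s ∈ {3, 6, 7}, s ≤ k}:
k:     0  1  2  3  4  5  6  7  8  9 10 11 12 13
g(k):  0  0  0  1  1  1  2  2  2  3  0  0  0  1
So g(13) = 1.
The value of a disjunctive sum is the nim-sum of the parts.
Combined value = 7 XOR 1 = 6.

6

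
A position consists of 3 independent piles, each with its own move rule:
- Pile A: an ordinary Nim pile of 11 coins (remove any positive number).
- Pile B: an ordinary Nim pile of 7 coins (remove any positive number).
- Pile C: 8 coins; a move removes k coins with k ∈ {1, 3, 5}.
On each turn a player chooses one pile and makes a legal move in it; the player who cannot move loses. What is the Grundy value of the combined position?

12

Pile A is a plain Nim pile of size 11, so its Grundy value is 11.
Pile B is a plain Nim pile of size 7, so its Grundy value is 7.
Build the Grundy sequence for pile C with g(k) = mex{g(k−s) : s ∈ {1, 3, 5}, s ≤ k}:
g(0) = mex{} = 0
g(1) = mex{0} = 1
g(2) = mex{1} = 0
g(3) = mex{0} = 1
g(4) = mex{1} = 0
g(5) = mex{0} = 1
g(6) = mex{1} = 0
g(7) = mex{0} = 1
g(8) = mex{1} = 0
So g(8) = 0.
By the Sprague-Grundy theorem, the Grundy value of a sum of independent games is the XOR of the component values.
Combined value = 11 XOR 7 XOR 0 = 12.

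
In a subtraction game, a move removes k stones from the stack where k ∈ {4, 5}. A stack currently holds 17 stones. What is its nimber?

Compute g(0), g(1), … for moves {4, 5}:
k:     0  1  2  3  4  5  6  7  8  9 10 11 12 13 14 15 16 17
g(k):  0  0  0  0  1  1  1  1  2  0  0  0  0  1  1  1  1  2
So g(17) = 2.

2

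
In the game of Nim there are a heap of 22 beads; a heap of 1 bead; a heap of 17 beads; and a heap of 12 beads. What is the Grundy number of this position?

Nim-sum: 22 ^ 1 ^ 17 ^ 12 = 10.

10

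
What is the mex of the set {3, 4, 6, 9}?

0

0 is not in the set, so the mex is 0.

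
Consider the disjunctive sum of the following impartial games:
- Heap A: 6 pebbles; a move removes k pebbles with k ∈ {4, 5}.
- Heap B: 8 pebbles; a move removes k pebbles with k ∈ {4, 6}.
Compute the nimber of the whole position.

Build the Grundy sequence for heap A with g(k) = mex{g(k−s) : s ∈ {4, 5}, s ≤ k}:
g(0) = mex{} = 0
g(1) = mex{} = 0
g(2) = mex{} = 0
g(3) = mex{} = 0
g(4) = mex{0} = 1
g(5) = mex{0} = 1
g(6) = mex{0} = 1
So g(6) = 1.
Grundy values for heap B (subtraction set {4, 6}):
k:     0  1  2  3  4  5  6  7  8
g(k):  0  0  0  0  1  1  1  1  2
So g(8) = 2.
The value of a disjunctive sum is the nim-sum of the parts.
Combined value = 1 XOR 2 = 3.

3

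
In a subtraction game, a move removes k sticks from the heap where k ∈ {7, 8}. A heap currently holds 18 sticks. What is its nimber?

0

Grundy values for subtraction set {7, 8}:
k:     0  1  2  3  4  5  6  7  8  9 10 11 12 13 14 15 16 17 18
g(k):  0  0  0  0  0  0  0  1  1  1  1  1  1  1  2  0  0  0  0
So g(18) = 0.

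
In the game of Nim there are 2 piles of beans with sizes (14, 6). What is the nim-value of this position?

8

Nim-sum: 14 XOR 6 = 8.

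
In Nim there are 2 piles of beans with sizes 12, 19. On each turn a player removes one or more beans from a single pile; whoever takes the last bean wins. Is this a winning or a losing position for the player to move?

Nim-sum: 12 ^ 19 = 31.
The nim-sum is 31 ≠ 0, so this is an N-position: the player to move can win.

Winning position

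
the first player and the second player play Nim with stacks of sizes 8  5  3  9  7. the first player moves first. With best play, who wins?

Nim-sum: 8 ^ 5 ^ 3 ^ 9 ^ 7 = 0.
The nim-sum is 0, so this is a P-position: the player to move is in a losing position under optimal play; the first player is about to move from it and so loses — the second player wins.

the second player wins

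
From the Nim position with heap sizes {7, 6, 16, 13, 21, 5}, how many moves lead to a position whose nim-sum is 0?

1

Nim-sum: 7 ^ 6 ^ 16 ^ 13 ^ 21 ^ 5 = 12.
The overall nim-sum is X = 12. A heap of size p has a winning move iff p XOR X < p (reduce it to p XOR X).
  7: 7 XOR 12 = 11 ≥ 7 — no move.
  6: 6 XOR 12 = 10 ≥ 6 — no move.
  16: 16 XOR 12 = 28 ≥ 16 — no move.
  13: 13 XOR 12 = 1 < 13 — winning move (to 1).
  21: 21 XOR 12 = 25 ≥ 21 — no move.
  5: 5 XOR 12 = 9 ≥ 5 — no move.
That gives 1 winning move.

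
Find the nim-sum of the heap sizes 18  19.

1

Nim-sum: 18 XOR 19 = 1.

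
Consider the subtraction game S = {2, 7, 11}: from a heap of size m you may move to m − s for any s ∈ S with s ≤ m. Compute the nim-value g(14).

Compute g(0), g(1), … for moves {2, 7, 11}:
k:     0  1  2  3  4  5  6  7  8  9 10 11 12 13 14
g(k):  0  0  1  1  0  0  1  1  2  0  0  1  1  0  0
So g(14) = 0.

0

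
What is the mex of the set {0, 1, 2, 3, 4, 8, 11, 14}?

5

The values 0, 1, 2, 3, 4 are all present; 5 is the first non-negative integer missing from the set.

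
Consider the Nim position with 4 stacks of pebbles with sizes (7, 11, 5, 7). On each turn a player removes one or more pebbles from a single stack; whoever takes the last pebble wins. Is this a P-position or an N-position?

Bitwise XOR of the heap sizes:
  0111  (7)
  1011  (11)
  0101  (5)
  0111  (7)
  ----
  1110  (14)
The nim-sum is 14 ≠ 0, so this is an N-position: the player to move can win.

N-position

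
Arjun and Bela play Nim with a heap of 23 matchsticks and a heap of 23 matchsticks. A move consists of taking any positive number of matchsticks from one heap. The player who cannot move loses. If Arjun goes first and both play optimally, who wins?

Bela wins

Nim-sum: 23 XOR 23 = 0.
The nim-sum is 0, so this is a P-position: the player to move is in a losing position under optimal play; Arjun is about to move from it and so loses — Bela wins.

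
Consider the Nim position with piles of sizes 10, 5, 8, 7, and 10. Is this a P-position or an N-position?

N-position

Compute the nim-sum pairwise:
10 XOR 5 = 15
15 XOR 8 = 7
7 XOR 7 = 0
0 XOR 10 = 10
The nim-sum is 10 ≠ 0, so this is an N-position: the player to move can win.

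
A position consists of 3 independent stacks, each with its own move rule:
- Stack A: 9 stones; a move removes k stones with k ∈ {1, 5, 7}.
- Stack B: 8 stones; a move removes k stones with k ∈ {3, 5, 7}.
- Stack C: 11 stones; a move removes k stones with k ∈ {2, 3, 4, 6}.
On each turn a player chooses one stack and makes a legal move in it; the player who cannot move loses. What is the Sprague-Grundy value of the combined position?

Build the Grundy sequence for stack A with g(k) = mex{g(k−s) : s ∈ {1, 5, 7}, s ≤ k}:
g(0) = mex{} = 0
g(1) = mex{0} = 1
g(2) = mex{1} = 0
g(3) = mex{0} = 1
g(4) = mex{1} = 0
g(5) = mex{0} = 1
g(6) = mex{1} = 0
g(7) = mex{0} = 1
g(8) = mex{1} = 0
g(9) = mex{0} = 1
So g(9) = 1.
Grundy values for stack B (subtraction set {3, 5, 7}):
k:     0  1  2  3  4  5  6  7  8
g(k):  0  0  0  1  1  1  2  2  2
So g(8) = 2.
Grundy values for stack C (subtraction set {2, 3, 4, 6}):
g(0) = mex{} = 0
g(1) = mex{} = 0
g(2) = mex{0} = 1
g(3) = mex{0} = 1
g(4) = mex{0,1} = 2
g(5) = mex{0,1} = 2
g(6) = mex{0,1,2} = 3
g(7) = mex{0,1,2} = 3
g(8) = mex{1,2,3} = 0
g(9) = mex{1,2,3} = 0
g(10) = mex{0,2,3} = 1
g(11) = mex{0,2,3} = 1
So g(11) = 1.
By the Sprague-Grundy theorem, the Grundy value of a sum of independent games is the XOR of the component values.
Combined value = 1 XOR 2 XOR 1 = 2.

2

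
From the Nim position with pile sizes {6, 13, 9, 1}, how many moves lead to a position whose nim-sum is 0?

Compute the nim-sum pairwise:
6 XOR 13 = 11
11 XOR 9 = 2
2 XOR 1 = 3
The overall nim-sum is X = 3. A pile of size p has a winning move iff p XOR X < p (reduce it to p XOR X).
  6: 6 XOR 3 = 5 < 6 — winning move (to 5).
  13: 13 XOR 3 = 14 ≥ 13 — no move.
  9: 9 XOR 3 = 10 ≥ 9 — no move.
  1: 1 XOR 3 = 2 ≥ 1 — no move.
That gives 1 winning move.

1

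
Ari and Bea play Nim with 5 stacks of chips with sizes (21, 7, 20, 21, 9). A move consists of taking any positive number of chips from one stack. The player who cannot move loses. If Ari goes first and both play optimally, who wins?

Ari wins

Compute the nim-sum pairwise:
21 ^ 7 = 18
18 ^ 20 = 6
6 ^ 21 = 19
19 ^ 9 = 26
The nim-sum is 26 ≠ 0, so this is an N-position: the player to move can win; Ari has a winning move.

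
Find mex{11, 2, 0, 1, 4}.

3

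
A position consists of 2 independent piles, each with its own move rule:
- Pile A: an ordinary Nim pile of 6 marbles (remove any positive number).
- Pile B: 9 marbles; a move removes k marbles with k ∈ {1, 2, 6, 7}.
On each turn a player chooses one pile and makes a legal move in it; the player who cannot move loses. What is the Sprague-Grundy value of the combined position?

7

Pile A is a plain Nim pile of size 6, so its Grundy value is 6.
For pile B, compute g(0), g(1), … with moves {1, 2, 6, 7}:
k:     0  1  2  3  4  5  6  7  8  9
g(k):  0  1  2  0  1  2  3  4  0  1
So g(9) = 1.
By the Sprague-Grundy theorem, the Grundy value of a sum of independent games is the XOR of the component values.
Combined value = 6 XOR 1 = 7.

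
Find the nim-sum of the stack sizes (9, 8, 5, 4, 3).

Compute the nim-sum pairwise:
9 ⊕ 8 = 1
1 ⊕ 5 = 4
4 ⊕ 4 = 0
0 ⊕ 3 = 3

3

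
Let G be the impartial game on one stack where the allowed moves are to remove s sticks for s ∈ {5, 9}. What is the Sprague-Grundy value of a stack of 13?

2

Compute g(0), g(1), … for moves {5, 9}:
k:     0  1  2  3  4  5  6  7  8  9 10 11 12 13
g(k):  0  0  0  0  0  1  1  1  1  1  2  2  2  2
So g(13) = 2.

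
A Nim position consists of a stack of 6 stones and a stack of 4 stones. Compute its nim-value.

2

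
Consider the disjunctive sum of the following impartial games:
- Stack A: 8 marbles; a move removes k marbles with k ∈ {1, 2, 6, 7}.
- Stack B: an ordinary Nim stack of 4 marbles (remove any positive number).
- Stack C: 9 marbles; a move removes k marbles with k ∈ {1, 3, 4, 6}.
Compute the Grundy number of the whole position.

4

For stack A, compute g(0), g(1), … with moves {1, 2, 6, 7}:
k:     0  1  2  3  4  5  6  7  8
g(k):  0  1  2  0  1  2  3  4  0
So g(8) = 0.
Stack B is a plain Nim stack of size 4, so its Grundy value is 4.
Build the Grundy sequence for stack C with g(k) = mex{g(k−s) : s ∈ {1, 3, 4, 6}, s ≤ k}:
k:     0  1  2  3  4  5  6  7  8  9
g(k):  0  1  0  1  2  3  2  0  1  0
So g(9) = 0.
By the Sprague-Grundy theorem, the Grundy value of a sum of independent games is the XOR of the component values.
Combined value = 0 XOR 4 XOR 0 = 4.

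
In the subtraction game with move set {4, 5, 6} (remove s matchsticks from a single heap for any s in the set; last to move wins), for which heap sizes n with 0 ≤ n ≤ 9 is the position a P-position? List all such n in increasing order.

Grundy values for subtraction set {4, 5, 6}:
k:     0  1  2  3  4  5  6  7  8  9
g(k):  0  0  0  0  1  1  1  1  2  2
The P-positions (g = 0) in 0..9 are 0, 1, 2, 3.

0, 1, 2, 3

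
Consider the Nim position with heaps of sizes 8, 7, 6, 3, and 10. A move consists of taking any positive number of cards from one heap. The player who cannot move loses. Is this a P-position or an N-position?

Compute the nim-sum pairwise:
8 ^ 7 = 15
15 ^ 6 = 9
9 ^ 3 = 10
10 ^ 10 = 0
The nim-sum is 0, so this is a P-position: the player to move is in a losing position under optimal play.

P-position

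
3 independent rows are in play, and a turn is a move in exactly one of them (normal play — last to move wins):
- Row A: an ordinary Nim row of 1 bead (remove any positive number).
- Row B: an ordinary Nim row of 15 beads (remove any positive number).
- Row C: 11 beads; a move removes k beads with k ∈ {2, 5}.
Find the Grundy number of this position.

14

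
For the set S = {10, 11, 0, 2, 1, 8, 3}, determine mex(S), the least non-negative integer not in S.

4

The values 0, 1, 2, 3 are all present; 4 is the first non-negative integer missing from the set.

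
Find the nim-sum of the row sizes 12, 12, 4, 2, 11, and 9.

4

Nim-sum: 12 XOR 12 XOR 4 XOR 2 XOR 11 XOR 9 = 4.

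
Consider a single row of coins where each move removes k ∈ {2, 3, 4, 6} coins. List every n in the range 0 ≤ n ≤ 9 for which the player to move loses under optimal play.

Grundy values for subtraction set {2, 3, 4, 6}:
k:     0  1  2  3  4  5  6  7  8  9
g(k):  0  0  1  1  2  2  3  3  0  0
The P-positions (g = 0) in 0..9 are 0, 1, 8, 9.

0, 1, 8, 9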